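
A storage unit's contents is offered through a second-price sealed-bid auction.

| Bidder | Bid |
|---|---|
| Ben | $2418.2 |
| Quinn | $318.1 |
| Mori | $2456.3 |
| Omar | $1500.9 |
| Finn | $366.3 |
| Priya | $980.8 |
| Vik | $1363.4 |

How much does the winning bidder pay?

$2418.2

Highest bid: Mori at $2456.3, so Mori wins.
Second-highest bid: Ben at $2418.2 — that is the price the winner pays.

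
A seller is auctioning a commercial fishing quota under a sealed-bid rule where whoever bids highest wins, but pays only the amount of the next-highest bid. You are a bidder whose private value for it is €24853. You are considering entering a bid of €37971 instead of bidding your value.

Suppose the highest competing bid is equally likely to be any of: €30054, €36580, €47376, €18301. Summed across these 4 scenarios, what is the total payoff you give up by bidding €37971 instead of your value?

The deviation costs you only when the competing bid falls strictly between €24853 and €37971; elsewhere both bids give the same outcome.
€30054: truthful payoff €0, deviation payoff −€5201 → loss €5201.
€36580: truthful payoff €0, deviation payoff −€11727 → loss €11727.
€47376: outcomes coincide → loss €0.
€18301: outcomes coincide → loss €0.
Total loss = €5201 + €11727 = €16928.
Because the price is fixed by the runner-up's bid, deviating from your value can only change a good outcome into a bad one — never the reverse.

€16928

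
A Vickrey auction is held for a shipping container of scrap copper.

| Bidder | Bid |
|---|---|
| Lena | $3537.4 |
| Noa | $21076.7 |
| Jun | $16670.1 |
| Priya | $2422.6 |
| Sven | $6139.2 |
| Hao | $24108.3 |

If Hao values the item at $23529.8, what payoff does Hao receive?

Highest bid: Hao at $24108.3, so Hao wins.
Second-highest bid: Noa at $21076.7 — that is the price the winner pays.
Hao's payoff = value − price = $23529.8 − $21076.7 = $2453.1.

$2453.1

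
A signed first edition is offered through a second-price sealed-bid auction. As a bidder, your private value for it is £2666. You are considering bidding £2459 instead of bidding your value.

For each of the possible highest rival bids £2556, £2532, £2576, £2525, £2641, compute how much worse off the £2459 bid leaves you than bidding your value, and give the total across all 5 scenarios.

£500

The deviation costs you only when the competing bid falls strictly between £2459 and £2666; elsewhere both bids give the same outcome.
£2556: truthful payoff £110, deviation payoff £0 → loss £110.
£2532: truthful payoff £134, deviation payoff £0 → loss £134.
£2576: truthful payoff £90, deviation payoff £0 → loss £90.
£2525: truthful payoff £141, deviation payoff £0 → loss £141.
£2641: truthful payoff £25, deviation payoff £0 → loss £25.
Total loss = £110 + £134 + £90 + £141 + £25 = £500.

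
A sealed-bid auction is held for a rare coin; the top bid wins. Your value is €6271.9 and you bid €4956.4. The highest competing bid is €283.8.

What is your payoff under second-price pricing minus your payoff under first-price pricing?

€4672.6

You have the highest bid, so you win under either rule.
Second-price: pay €283.8 → payoff €5988.1.
First-price: pay your own bid €4956.4 → payoff €1315.5.
Difference = €5988.1 − (€1315.5) = €4672.6.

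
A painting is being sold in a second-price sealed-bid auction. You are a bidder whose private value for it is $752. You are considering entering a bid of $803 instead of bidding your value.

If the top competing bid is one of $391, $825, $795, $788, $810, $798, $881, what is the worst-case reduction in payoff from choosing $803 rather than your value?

$46

$391: same outcome either way → loss $0.
$825: same outcome either way → loss $0.
$795: truthful gives $0, deviation gives −$43 → loss $43.
$788: truthful gives $0, deviation gives −$36 → loss $36.
$810: same outcome either way → loss $0.
$798: truthful gives $0, deviation gives −$46 → loss $46.
$881: same outcome either way → loss $0.
Maximum loss: $46.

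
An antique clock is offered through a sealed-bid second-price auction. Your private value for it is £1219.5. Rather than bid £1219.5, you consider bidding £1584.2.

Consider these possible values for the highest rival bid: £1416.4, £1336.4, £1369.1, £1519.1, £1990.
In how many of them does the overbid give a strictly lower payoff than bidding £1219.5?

4

The deviation hurts exactly when the highest competing bid lies strictly between £1219.5 and £1584.2 — overbidding then wins at a price above your value.
£1416.4: inside the interval → strictly worse (loss £196.9).
£1336.4: inside the interval → strictly worse (loss £116.9).
£1369.1: inside the interval → strictly worse (loss £149.6).
£1519.1: inside the interval → strictly worse (loss £299.6).
£1990: above both → same outcome either way.
Count: 4.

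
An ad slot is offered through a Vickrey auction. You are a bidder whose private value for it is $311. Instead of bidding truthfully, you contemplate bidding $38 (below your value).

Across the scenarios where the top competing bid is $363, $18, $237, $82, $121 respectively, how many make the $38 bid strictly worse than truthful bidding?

3

The deviation hurts exactly when the highest competing bid lies strictly between $38 and $311 — underbidding then forfeits a profitable win.
$363: above both → same outcome either way.
$18: below both → same outcome either way.
$237: inside the interval → strictly worse (loss $74).
$82: inside the interval → strictly worse (loss $229).
$121: inside the interval → strictly worse (loss $190).
Count: 3.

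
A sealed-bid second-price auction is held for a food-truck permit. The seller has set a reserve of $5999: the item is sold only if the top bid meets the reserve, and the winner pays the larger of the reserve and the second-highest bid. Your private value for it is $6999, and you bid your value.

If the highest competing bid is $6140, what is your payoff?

Your bid $6999 is the highest and exceeds the reserve.
Price = max(second-highest bid, reserve) = max($6140, $5999) = $6140.
Payoff = $6999 − $6140 = $859.

$859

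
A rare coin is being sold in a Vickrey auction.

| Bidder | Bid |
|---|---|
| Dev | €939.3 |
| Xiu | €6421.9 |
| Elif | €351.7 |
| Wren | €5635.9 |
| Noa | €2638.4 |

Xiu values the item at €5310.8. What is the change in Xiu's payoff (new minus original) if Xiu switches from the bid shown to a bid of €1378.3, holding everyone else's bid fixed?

The highest bid among the other bidders is €5635.9; Xiu's bid doesn't change that.
Original bid €6421.9: Xiu is highest, pays the top rival bid €5635.9; payoff €5310.8 − €5635.9 = −€325.1.
Alternative bid €1378.3: Xiu is not highest (top rival bid is €5635.9); payoff €0.
Change in payoff = €0 − (−€325.1) = €325.1.

€325.1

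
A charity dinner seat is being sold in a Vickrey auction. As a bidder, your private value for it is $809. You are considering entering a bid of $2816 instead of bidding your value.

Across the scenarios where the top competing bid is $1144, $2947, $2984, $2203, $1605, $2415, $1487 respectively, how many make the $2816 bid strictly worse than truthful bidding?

5

The deviation hurts exactly when the highest competing bid lies strictly between $809 and $2816 — overbidding then wins at a price above your value.
$1144: inside the interval → strictly worse (loss $335).
$2947: above both → same outcome either way.
$2984: above both → same outcome either way.
$2203: inside the interval → strictly worse (loss $1394).
$1605: inside the interval → strictly worse (loss $796).
$2415: inside the interval → strictly worse (loss $1606).
$1487: inside the interval → strictly worse (loss $678).
Count: 5.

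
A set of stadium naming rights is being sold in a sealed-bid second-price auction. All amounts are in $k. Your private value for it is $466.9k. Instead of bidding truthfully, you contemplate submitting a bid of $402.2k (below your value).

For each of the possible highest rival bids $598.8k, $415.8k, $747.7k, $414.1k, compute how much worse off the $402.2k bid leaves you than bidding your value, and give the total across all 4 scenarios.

The deviation costs you only when the competing bid falls strictly between $402.2k and $466.9k; elsewhere both bids give the same outcome.
$598.8k: outcomes coincide → loss $0k.
$415.8k: truthful payoff $51.1k, deviation payoff $0k → loss $51.1k.
$747.7k: outcomes coincide → loss $0k.
$414.1k: truthful payoff $52.8k, deviation payoff $0k → loss $52.8k.
Total loss = $51.1k + $52.8k = $103.9k.

$103.9k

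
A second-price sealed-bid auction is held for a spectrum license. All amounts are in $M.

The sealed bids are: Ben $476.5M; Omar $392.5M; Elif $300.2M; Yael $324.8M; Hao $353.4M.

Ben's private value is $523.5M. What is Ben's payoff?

$131M

Highest bid: Ben at $476.5M, so Ben wins.
Second-highest bid: Omar at $392.5M — that is the price the winner pays.
Ben's payoff = value − price = $523.5M − $392.5M = $131M.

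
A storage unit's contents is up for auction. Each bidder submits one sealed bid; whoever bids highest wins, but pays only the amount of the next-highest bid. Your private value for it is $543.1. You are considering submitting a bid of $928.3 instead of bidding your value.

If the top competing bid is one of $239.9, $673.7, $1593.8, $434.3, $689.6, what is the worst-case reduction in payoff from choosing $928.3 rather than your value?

$239.9: same outcome either way → loss $0.
$673.7: truthful gives $0, deviation gives −$130.6 → loss $130.6.
$1593.8: same outcome either way → loss $0.
$434.3: same outcome either way → loss $0.
$689.6: truthful gives $0, deviation gives −$146.5 → loss $146.5.
Maximum loss: $146.5.

$146.5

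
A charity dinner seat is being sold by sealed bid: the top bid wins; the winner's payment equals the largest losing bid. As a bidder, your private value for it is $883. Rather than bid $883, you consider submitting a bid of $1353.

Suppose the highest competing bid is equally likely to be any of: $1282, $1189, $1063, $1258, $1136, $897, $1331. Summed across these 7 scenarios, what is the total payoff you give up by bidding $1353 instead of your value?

The deviation costs you only when the competing bid falls strictly between $883 and $1353; elsewhere both bids give the same outcome.
$1282: truthful payoff $0, deviation payoff −$399 → loss $399.
$1189: truthful payoff $0, deviation payoff −$306 → loss $306.
$1063: truthful payoff $0, deviation payoff −$180 → loss $180.
$1258: truthful payoff $0, deviation payoff −$375 → loss $375.
$1136: truthful payoff $0, deviation payoff −$253 → loss $253.
$897: truthful payoff $0, deviation payoff −$14 → loss $14.
$1331: truthful payoff $0, deviation payoff −$448 → loss $448.
Total loss = $399 + $306 + $180 + $375 + $253 + $14 + $448 = $1975.

$1975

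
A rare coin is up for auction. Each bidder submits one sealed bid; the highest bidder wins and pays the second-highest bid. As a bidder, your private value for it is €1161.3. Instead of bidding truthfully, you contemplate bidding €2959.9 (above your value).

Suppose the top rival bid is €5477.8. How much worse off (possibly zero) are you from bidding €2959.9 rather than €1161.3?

Bidding your value €1161.3: you lose (since €1161.3 < €5477.8). Payoff €0.
Bidding €2959.9: you lose. Payoff €0.
Difference = €0 − €0 = €0; both bids lead to the same outcome because the competing bid is above both your value and your alternative bid.

€0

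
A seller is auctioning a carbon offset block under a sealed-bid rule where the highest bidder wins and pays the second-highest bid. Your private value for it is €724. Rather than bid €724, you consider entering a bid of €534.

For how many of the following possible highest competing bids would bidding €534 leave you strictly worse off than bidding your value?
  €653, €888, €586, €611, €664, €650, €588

6

The deviation hurts exactly when the highest competing bid lies strictly between €534 and €724 — underbidding then forfeits a profitable win.
€653: inside the interval → strictly worse (loss €71).
€888: above both → same outcome either way.
€586: inside the interval → strictly worse (loss €138).
€611: inside the interval → strictly worse (loss €113).
€664: inside the interval → strictly worse (loss €60).
€650: inside the interval → strictly worse (loss €74).
€588: inside the interval → strictly worse (loss €136).
Count: 6.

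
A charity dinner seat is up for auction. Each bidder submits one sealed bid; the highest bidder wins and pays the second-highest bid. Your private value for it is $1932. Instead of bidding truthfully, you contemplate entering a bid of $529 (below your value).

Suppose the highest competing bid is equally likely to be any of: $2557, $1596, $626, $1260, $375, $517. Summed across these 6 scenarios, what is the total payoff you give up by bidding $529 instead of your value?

$2314

The deviation costs you only when the competing bid falls strictly between $529 and $1932; elsewhere both bids give the same outcome.
$2557: outcomes coincide → loss $0.
$1596: truthful payoff $336, deviation payoff $0 → loss $336.
$626: truthful payoff $1306, deviation payoff $0 → loss $1306.
$1260: truthful payoff $672, deviation payoff $0 → loss $672.
$375: outcomes coincide → loss $0.
$517: outcomes coincide → loss $0.
Total loss = $336 + $1306 + $672 = $2314.
Truthful bidding weakly dominates here: raising your bid can only win items priced above your value, and lowering it can only forfeit items priced below.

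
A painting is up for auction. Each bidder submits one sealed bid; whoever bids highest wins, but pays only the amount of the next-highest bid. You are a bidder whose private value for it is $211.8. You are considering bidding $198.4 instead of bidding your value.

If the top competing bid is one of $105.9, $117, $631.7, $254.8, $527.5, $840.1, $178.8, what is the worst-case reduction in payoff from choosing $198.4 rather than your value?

$105.9: same outcome either way → loss $0.
$117: same outcome either way → loss $0.
$631.7: same outcome either way → loss $0.
$254.8: same outcome either way → loss $0.
$527.5: same outcome either way → loss $0.
$840.1: same outcome either way → loss $0.
$178.8: same outcome either way → loss $0.
Maximum loss: $0.

$0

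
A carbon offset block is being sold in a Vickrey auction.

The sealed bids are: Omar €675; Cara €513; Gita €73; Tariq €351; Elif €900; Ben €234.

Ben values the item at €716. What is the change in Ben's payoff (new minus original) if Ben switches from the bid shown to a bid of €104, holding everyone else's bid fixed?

€0

The highest bid among the other bidders is €900; Ben's bid doesn't change that.
Original bid €234: Ben is not highest (top rival bid is €900); payoff €0.
Alternative bid €104: Ben is not highest (top rival bid is €900); payoff €0.
Change in payoff = €0 − (€0) = €0.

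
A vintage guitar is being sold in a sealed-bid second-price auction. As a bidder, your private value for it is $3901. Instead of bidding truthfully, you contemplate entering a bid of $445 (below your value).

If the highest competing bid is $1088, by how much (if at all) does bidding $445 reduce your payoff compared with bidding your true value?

Bidding your value $3901: you win (since $3901 > $1088) and pay $1088. Payoff $2813.
Bidding $445: you lose. Payoff $0.
The competing bid $1088 lies between your shaded bid and your value, so underbidding forfeits an item you could have won at a profitable price.
Loss from deviating = $2813 − ($0) = $2813.

$2813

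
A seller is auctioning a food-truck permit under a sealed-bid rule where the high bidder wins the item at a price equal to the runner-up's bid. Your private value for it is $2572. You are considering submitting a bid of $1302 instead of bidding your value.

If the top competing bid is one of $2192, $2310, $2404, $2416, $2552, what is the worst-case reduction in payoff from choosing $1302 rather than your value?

$380

$2192: truthful gives $380, deviation gives $0 → loss $380.
$2310: truthful gives $262, deviation gives $0 → loss $262.
$2404: truthful gives $168, deviation gives $0 → loss $168.
$2416: truthful gives $156, deviation gives $0 → loss $156.
$2552: truthful gives $20, deviation gives $0 → loss $20.
Maximum loss: $380.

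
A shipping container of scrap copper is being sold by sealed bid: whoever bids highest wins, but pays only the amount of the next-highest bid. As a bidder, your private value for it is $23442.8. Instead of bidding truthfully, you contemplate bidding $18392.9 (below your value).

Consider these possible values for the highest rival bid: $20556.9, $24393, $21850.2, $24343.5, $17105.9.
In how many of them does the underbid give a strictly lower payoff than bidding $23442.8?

The deviation hurts exactly when the highest competing bid lies strictly between $18392.9 and $23442.8 — underbidding then forfeits a profitable win.
$20556.9: inside the interval → strictly worse (loss $2885.9).
$24393: above both → same outcome either way.
$21850.2: inside the interval → strictly worse (loss $1592.6).
$24343.5: above both → same outcome either way.
$17105.9: below both → same outcome either way.
Count: 2.

2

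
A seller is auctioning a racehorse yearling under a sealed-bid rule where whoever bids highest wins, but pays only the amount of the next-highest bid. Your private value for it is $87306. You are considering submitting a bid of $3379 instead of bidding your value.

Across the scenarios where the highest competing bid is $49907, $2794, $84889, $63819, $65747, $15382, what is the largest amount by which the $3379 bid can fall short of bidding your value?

$49907: truthful gives $37399, deviation gives $0 → loss $37399.
$2794: same outcome either way → loss $0.
$84889: truthful gives $2417, deviation gives $0 → loss $2417.
$63819: truthful gives $23487, deviation gives $0 → loss $23487.
$65747: truthful gives $21559, deviation gives $0 → loss $21559.
$15382: truthful gives $71924, deviation gives $0 → loss $71924.
Maximum loss: $71924.

$71924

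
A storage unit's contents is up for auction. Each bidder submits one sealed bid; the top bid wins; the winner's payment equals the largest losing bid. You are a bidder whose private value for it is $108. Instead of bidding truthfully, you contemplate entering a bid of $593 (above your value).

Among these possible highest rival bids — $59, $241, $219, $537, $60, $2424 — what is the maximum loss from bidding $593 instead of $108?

$429

$59: same outcome either way → loss $0.
$241: truthful gives $0, deviation gives −$133 → loss $133.
$219: truthful gives $0, deviation gives −$111 → loss $111.
$537: truthful gives $0, deviation gives −$429 → loss $429.
$60: same outcome either way → loss $0.
$2424: same outcome either way → loss $0.
Maximum loss: $429.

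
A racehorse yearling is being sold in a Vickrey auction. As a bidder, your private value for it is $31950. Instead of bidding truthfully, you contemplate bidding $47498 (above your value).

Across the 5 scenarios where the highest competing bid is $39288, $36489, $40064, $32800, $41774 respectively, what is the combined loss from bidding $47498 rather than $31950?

The deviation costs you only when the competing bid falls strictly between $31950 and $47498; elsewhere both bids give the same outcome.
$39288: truthful payoff $0, deviation payoff −$7338 → loss $7338.
$36489: truthful payoff $0, deviation payoff −$4539 → loss $4539.
$40064: truthful payoff $0, deviation payoff −$8114 → loss $8114.
$32800: truthful payoff $0, deviation payoff −$850 → loss $850.
$41774: truthful payoff $0, deviation payoff −$9824 → loss $9824.
Total loss = $7338 + $4539 + $8114 + $850 + $9824 = $30665.

$30665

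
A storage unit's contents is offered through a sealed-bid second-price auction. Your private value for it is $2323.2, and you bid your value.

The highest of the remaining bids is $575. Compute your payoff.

$1748.2

Your bid $2323.2 exceeds the highest competing bid $575, so you win.
In a second-price auction the winner pays the second-highest bid, $575.
Payoff = value − price = $2323.2 − $575 = $1748.2.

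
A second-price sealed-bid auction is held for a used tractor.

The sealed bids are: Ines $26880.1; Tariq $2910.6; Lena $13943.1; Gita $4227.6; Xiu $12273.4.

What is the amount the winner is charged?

Highest bid: Ines at $26880.1, so Ines wins.
Second-highest bid: Lena at $13943.1 — that is the price the winner pays.

$13943.1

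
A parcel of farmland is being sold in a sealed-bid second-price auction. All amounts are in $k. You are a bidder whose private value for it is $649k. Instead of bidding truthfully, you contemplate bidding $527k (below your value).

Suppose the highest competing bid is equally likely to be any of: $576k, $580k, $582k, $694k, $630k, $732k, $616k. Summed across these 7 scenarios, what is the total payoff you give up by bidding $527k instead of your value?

The deviation costs you only when the competing bid falls strictly between $527k and $649k; elsewhere both bids give the same outcome.
$576k: truthful payoff $73k, deviation payoff $0k → loss $73k.
$580k: truthful payoff $69k, deviation payoff $0k → loss $69k.
$582k: truthful payoff $67k, deviation payoff $0k → loss $67k.
$694k: outcomes coincide → loss $0k.
$630k: truthful payoff $19k, deviation payoff $0k → loss $19k.
$732k: outcomes coincide → loss $0k.
$616k: truthful payoff $33k, deviation payoff $0k → loss $33k.
Total loss = $73k + $69k + $67k + $19k + $33k = $261k.
Truthful bidding weakly dominates here: raising your bid can only win items priced above your value, and lowering it can only forfeit items priced below.

$261k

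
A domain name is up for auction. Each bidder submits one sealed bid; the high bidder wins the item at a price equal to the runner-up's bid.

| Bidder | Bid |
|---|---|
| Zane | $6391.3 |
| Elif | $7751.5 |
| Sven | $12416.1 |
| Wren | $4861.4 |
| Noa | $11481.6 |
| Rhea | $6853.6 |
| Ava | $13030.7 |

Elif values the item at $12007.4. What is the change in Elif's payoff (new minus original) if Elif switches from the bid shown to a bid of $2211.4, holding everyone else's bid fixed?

$0

The highest bid among the other bidders is $13030.7; Elif's bid doesn't change that.
Original bid $7751.5: Elif is not highest (top rival bid is $13030.7); payoff $0.
Alternative bid $2211.4: Elif is not highest (top rival bid is $13030.7); payoff $0.
Change in payoff = $0 − ($0) = $0.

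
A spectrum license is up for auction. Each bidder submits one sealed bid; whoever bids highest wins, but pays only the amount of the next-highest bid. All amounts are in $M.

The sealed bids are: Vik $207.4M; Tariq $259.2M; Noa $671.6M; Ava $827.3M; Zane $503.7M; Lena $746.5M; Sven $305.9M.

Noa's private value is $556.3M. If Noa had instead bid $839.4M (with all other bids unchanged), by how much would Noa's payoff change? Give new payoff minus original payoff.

The highest bid among the other bidders is $827.3M; Noa's bid doesn't change that.
Original bid $671.6M: Noa is not highest (top rival bid is $827.3M); payoff $0M.
Alternative bid $839.4M: Noa is highest, pays the top rival bid $827.3M; payoff $556.3M − $827.3M = −$271M.
Change in payoff = −$271M − ($0M) = −$271M.

−$271M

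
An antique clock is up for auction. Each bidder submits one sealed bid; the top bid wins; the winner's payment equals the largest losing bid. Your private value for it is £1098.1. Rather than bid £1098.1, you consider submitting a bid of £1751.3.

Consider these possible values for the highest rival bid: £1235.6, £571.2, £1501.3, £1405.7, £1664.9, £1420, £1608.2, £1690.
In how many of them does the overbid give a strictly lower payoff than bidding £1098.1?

7

The deviation hurts exactly when the highest competing bid lies strictly between £1098.1 and £1751.3 — overbidding then wins at a price above your value.
£1235.6: inside the interval → strictly worse (loss £137.5).
£571.2: below both → same outcome either way.
£1501.3: inside the interval → strictly worse (loss £403.2).
£1405.7: inside the interval → strictly worse (loss £307.6).
£1664.9: inside the interval → strictly worse (loss £566.8).
£1420: inside the interval → strictly worse (loss £321.9).
£1608.2: inside the interval → strictly worse (loss £510.1).
£1690: inside the interval → strictly worse (loss £591.9).
Count: 7.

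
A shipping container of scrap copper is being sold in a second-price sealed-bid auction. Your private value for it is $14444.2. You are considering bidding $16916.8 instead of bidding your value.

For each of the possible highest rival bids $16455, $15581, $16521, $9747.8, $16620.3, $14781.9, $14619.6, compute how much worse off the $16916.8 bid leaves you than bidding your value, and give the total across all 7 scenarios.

$7913.6

The deviation costs you only when the competing bid falls strictly between $14444.2 and $16916.8; elsewhere both bids give the same outcome.
$16455: truthful payoff $0, deviation payoff −$2010.8 → loss $2010.8.
$15581: truthful payoff $0, deviation payoff −$1136.8 → loss $1136.8.
$16521: truthful payoff $0, deviation payoff −$2076.8 → loss $2076.8.
$9747.8: outcomes coincide → loss $0.
$16620.3: truthful payoff $0, deviation payoff −$2176.1 → loss $2176.1.
$14781.9: truthful payoff $0, deviation payoff −$337.7 → loss $337.7.
$14619.6: truthful payoff $0, deviation payoff −$175.4 → loss $175.4.
Total loss = $2010.8 + $1136.8 + $2076.8 + $2176.1 + $337.7 + $175.4 = $7913.6.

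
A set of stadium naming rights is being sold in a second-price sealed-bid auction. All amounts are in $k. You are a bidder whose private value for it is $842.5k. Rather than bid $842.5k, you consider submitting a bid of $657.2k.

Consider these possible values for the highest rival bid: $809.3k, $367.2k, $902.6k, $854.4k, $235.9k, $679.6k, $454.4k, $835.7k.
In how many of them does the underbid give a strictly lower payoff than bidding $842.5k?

The deviation hurts exactly when the highest competing bid lies strictly between $657.2k and $842.5k — underbidding then forfeits a profitable win.
$809.3k: inside the interval → strictly worse (loss $33.2k).
$367.2k: below both → same outcome either way.
$902.6k: above both → same outcome either way.
$854.4k: above both → same outcome either way.
$235.9k: below both → same outcome either way.
$679.6k: inside the interval → strictly worse (loss $162.9k).
$454.4k: below both → same outcome either way.
$835.7k: inside the interval → strictly worse (loss $6.8k).
Count: 3.

3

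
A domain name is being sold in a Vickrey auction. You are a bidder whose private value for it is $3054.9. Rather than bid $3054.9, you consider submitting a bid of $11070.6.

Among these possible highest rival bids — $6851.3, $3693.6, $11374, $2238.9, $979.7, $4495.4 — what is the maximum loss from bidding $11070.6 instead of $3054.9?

$3796.4

$6851.3: truthful gives $0, deviation gives −$3796.4 → loss $3796.4.
$3693.6: truthful gives $0, deviation gives −$638.7 → loss $638.7.
$11374: same outcome either way → loss $0.
$2238.9: same outcome either way → loss $0.
$979.7: same outcome either way → loss $0.
$4495.4: truthful gives $0, deviation gives −$1440.5 → loss $1440.5.
Maximum loss: $3796.4.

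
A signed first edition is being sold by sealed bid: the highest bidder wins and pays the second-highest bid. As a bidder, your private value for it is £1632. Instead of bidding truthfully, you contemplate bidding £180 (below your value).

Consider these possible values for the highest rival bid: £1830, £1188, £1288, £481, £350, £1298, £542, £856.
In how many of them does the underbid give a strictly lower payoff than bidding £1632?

7

The deviation hurts exactly when the highest competing bid lies strictly between £180 and £1632 — underbidding then forfeits a profitable win.
£1830: above both → same outcome either way.
£1188: inside the interval → strictly worse (loss £444).
£1288: inside the interval → strictly worse (loss £344).
£481: inside the interval → strictly worse (loss £1151).
£350: inside the interval → strictly worse (loss £1282).
£1298: inside the interval → strictly worse (loss £334).
£542: inside the interval → strictly worse (loss £1090).
£856: inside the interval → strictly worse (loss £776).
Count: 7.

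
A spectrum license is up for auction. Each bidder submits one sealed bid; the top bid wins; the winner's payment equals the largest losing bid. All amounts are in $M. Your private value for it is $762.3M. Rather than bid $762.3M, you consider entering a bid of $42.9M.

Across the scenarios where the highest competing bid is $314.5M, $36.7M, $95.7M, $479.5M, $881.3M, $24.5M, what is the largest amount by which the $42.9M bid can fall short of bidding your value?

$666.6M

$314.5M: truthful gives $447.8M, deviation gives $0M → loss $447.8M.
$36.7M: same outcome either way → loss $0M.
$95.7M: truthful gives $666.6M, deviation gives $0M → loss $666.6M.
$479.5M: truthful gives $282.8M, deviation gives $0M → loss $282.8M.
$881.3M: same outcome either way → loss $0M.
$24.5M: same outcome either way → loss $0M.
Maximum loss: $666.6M.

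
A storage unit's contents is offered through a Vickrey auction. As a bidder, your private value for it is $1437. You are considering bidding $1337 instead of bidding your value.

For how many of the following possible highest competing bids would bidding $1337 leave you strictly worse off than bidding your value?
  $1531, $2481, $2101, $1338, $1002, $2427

The deviation hurts exactly when the highest competing bid lies strictly between $1337 and $1437 — underbidding then forfeits a profitable win.
$1531: above both → same outcome either way.
$2481: above both → same outcome either way.
$2101: above both → same outcome either way.
$1338: inside the interval → strictly worse (loss $99).
$1002: below both → same outcome either way.
$2427: above both → same outcome either way.
Count: 1.

1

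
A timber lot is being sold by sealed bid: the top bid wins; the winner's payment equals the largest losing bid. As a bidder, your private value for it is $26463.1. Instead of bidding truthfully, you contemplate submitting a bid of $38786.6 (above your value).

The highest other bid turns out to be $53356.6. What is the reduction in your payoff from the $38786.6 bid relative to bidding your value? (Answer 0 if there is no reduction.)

$0

Bidding your value $26463.1: you lose (since $26463.1 < $53356.6). Payoff $0.
Bidding $38786.6: you lose. Payoff $0.
Difference = $0 − $0 = $0; both bids lead to the same outcome because the competing bid is above both your value and your alternative bid.
Truthful bidding weakly dominates here: raising your bid can only win items priced above your value, and lowering it can only forfeit items priced below.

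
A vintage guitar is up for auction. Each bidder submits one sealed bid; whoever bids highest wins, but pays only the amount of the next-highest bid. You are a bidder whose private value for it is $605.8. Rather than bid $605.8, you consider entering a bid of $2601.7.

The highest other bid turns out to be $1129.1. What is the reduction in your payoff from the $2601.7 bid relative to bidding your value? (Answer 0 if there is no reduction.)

$523.3

Bidding your value $605.8: you lose (since $605.8 < $1129.1). Payoff $0.
Bidding $2601.7: you win and pay $1129.1. Payoff $605.8 − $1129.1 = −$523.3.
The competing bid $1129.1 lies between your value and your inflated bid, so overbidding wins an item priced above your value.
Loss from deviating = $0 − (−$523.3) = $523.3.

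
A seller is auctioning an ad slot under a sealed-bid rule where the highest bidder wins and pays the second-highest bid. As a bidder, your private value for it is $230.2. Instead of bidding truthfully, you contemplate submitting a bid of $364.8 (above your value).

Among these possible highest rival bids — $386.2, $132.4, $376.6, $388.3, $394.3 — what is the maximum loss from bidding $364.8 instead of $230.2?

$0

$386.2: same outcome either way → loss $0.
$132.4: same outcome either way → loss $0.
$376.6: same outcome either way → loss $0.
$388.3: same outcome either way → loss $0.
$394.3: same outcome either way → loss $0.
Maximum loss: $0.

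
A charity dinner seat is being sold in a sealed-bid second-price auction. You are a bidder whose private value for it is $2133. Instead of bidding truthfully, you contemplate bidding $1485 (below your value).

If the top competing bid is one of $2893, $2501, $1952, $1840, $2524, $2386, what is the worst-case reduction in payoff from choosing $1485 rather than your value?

$2893: same outcome either way → loss $0.
$2501: same outcome either way → loss $0.
$1952: truthful gives $181, deviation gives $0 → loss $181.
$1840: truthful gives $293, deviation gives $0 → loss $293.
$2524: same outcome either way → loss $0.
$2386: same outcome either way → loss $0.
Maximum loss: $293.

$293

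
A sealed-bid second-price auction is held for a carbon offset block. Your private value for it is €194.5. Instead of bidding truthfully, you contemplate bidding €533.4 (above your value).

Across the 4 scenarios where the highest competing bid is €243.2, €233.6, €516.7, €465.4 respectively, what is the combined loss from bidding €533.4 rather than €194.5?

€680.9

The deviation costs you only when the competing bid falls strictly between €194.5 and €533.4; elsewhere both bids give the same outcome.
€243.2: truthful payoff €0, deviation payoff −€48.7 → loss €48.7.
€233.6: truthful payoff €0, deviation payoff −€39.1 → loss €39.1.
€516.7: truthful payoff €0, deviation payoff −€322.2 → loss €322.2.
€465.4: truthful payoff €0, deviation payoff −€270.9 → loss €270.9.
Total loss = €48.7 + €39.1 + €322.2 + €270.9 = €680.9.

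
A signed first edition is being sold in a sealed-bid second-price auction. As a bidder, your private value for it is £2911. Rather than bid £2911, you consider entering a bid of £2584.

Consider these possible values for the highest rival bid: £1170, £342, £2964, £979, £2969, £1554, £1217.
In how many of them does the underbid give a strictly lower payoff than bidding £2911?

0

The deviation hurts exactly when the highest competing bid lies strictly between £2584 and £2911 — underbidding then forfeits a profitable win.
£1170: below both → same outcome either way.
£342: below both → same outcome either way.
£2964: above both → same outcome either way.
£979: below both → same outcome either way.
£2969: above both → same outcome either way.
£1554: below both → same outcome either way.
£1217: below both → same outcome either way.
Count: 0.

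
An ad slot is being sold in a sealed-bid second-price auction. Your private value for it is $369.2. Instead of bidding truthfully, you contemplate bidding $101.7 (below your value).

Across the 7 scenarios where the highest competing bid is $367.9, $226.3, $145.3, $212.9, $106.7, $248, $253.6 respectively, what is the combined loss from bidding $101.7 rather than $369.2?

$1023.7

The deviation costs you only when the competing bid falls strictly between $101.7 and $369.2; elsewhere both bids give the same outcome.
$367.9: truthful payoff $1.3, deviation payoff $0 → loss $1.3.
$226.3: truthful payoff $142.9, deviation payoff $0 → loss $142.9.
$145.3: truthful payoff $223.9, deviation payoff $0 → loss $223.9.
$212.9: truthful payoff $156.3, deviation payoff $0 → loss $156.3.
$106.7: truthful payoff $262.5, deviation payoff $0 → loss $262.5.
$248: truthful payoff $121.2, deviation payoff $0 → loss $121.2.
$253.6: truthful payoff $115.6, deviation payoff $0 → loss $115.6.
Total loss = $1.3 + $142.9 + $223.9 + $156.3 + $262.5 + $121.2 + $115.6 = $1023.7.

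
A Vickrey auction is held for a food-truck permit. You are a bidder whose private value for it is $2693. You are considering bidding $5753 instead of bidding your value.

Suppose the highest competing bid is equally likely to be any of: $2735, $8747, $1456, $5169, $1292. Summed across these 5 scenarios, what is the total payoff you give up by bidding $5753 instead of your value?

$2518

The deviation costs you only when the competing bid falls strictly between $2693 and $5753; elsewhere both bids give the same outcome.
$2735: truthful payoff $0, deviation payoff −$42 → loss $42.
$8747: outcomes coincide → loss $0.
$1456: outcomes coincide → loss $0.
$5169: truthful payoff $0, deviation payoff −$2476 → loss $2476.
$1292: outcomes coincide → loss $0.
Total loss = $42 + $2476 = $2518.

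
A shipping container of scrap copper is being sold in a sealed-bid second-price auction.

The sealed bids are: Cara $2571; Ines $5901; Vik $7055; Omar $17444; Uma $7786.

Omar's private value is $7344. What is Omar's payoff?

Highest bid: Omar at $17444, so Omar wins.
Second-highest bid: Uma at $7786 — that is the price the winner pays.
Omar's payoff = value − price = $7344 − $7786 = −$442.

−$442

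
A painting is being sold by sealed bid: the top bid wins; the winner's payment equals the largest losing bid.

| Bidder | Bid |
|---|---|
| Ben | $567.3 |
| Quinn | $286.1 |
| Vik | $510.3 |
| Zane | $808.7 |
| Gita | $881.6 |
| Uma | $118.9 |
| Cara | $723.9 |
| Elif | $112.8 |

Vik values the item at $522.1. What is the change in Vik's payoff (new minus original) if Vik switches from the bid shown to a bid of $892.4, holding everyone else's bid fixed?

The highest bid among the other bidders is $881.6; Vik's bid doesn't change that.
Original bid $510.3: Vik is not highest (top rival bid is $881.6); payoff $0.
Alternative bid $892.4: Vik is highest, pays the top rival bid $881.6; payoff $522.1 − $881.6 = −$359.5.
Change in payoff = −$359.5 − ($0) = −$359.5.

−$359.5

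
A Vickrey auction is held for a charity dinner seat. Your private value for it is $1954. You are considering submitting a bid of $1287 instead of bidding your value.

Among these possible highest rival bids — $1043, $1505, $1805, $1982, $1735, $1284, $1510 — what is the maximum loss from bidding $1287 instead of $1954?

$1043: same outcome either way → loss $0.
$1505: truthful gives $449, deviation gives $0 → loss $449.
$1805: truthful gives $149, deviation gives $0 → loss $149.
$1982: same outcome either way → loss $0.
$1735: truthful gives $219, deviation gives $0 → loss $219.
$1284: same outcome either way → loss $0.
$1510: truthful gives $444, deviation gives $0 → loss $444.
Maximum loss: $449.

$449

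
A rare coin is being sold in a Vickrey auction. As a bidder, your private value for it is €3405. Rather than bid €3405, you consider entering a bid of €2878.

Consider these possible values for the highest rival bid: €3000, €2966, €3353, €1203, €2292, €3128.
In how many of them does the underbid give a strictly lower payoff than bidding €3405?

4

The deviation hurts exactly when the highest competing bid lies strictly between €2878 and €3405 — underbidding then forfeits a profitable win.
€3000: inside the interval → strictly worse (loss €405).
€2966: inside the interval → strictly worse (loss €439).
€3353: inside the interval → strictly worse (loss €52).
€1203: below both → same outcome either way.
€2292: below both → same outcome either way.
€3128: inside the interval → strictly worse (loss €277).
Count: 4.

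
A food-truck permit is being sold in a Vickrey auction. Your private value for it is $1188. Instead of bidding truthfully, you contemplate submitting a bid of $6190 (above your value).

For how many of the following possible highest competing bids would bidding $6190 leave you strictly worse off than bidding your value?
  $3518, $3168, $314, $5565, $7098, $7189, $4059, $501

The deviation hurts exactly when the highest competing bid lies strictly between $1188 and $6190 — overbidding then wins at a price above your value.
$3518: inside the interval → strictly worse (loss $2330).
$3168: inside the interval → strictly worse (loss $1980).
$314: below both → same outcome either way.
$5565: inside the interval → strictly worse (loss $4377).
$7098: above both → same outcome either way.
$7189: above both → same outcome either way.
$4059: inside the interval → strictly worse (loss $2871).
$501: below both → same outcome either way.
Count: 4.

4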